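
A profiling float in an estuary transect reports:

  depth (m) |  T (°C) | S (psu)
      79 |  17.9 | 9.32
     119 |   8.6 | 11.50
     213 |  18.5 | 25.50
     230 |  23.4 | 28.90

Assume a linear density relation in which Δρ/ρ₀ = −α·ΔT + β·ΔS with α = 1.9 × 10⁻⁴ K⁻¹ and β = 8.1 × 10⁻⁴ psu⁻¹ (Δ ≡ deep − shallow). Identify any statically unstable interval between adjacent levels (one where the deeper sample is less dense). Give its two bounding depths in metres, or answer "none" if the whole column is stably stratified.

Evaluate Δρ/ρ₀ = −αΔT + βΔS across each adjacent pair:
  79–119 m: −αΔT+βΔS = −(1.9 × 10⁻⁴)(-9.3)+(8.1 × 10⁻⁴)(+2.18) = 3.5 × 10⁻³ → stable
  119–213 m: −αΔT+βΔS = −(1.9 × 10⁻⁴)(+9.9)+(8.1 × 10⁻⁴)(+14.00) = 9.5 × 10⁻³ → stable
  213–230 m: −αΔT+βΔS = −(1.9 × 10⁻⁴)(+4.9)+(8.1 × 10⁻⁴)(+3.40) = 1.8 × 10⁻³ → stable
Every interval has Δρ > 0: the column is stably stratified throughout.

none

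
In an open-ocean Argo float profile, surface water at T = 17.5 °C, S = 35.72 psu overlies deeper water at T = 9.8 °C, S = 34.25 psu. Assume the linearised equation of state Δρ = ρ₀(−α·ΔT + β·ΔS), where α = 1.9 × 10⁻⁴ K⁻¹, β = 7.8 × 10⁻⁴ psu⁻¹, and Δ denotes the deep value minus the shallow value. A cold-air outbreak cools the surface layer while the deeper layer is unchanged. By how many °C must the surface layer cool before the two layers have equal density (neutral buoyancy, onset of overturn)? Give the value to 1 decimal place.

Neutral buoyancy requires Δρ = 0, i.e. −α(T_deep − T_surf′) + β(S_deep − S_surf) = 0.
T_surf′ = T_deep − (β/α)·ΔS = 9.8 − (7.8 × 10⁻⁴/1.9 × 10⁻⁴)·(-1.47) = 15.835 °C.
Cooling required: 17.5 − (15.835) = 1.665 °C.

1.7 °C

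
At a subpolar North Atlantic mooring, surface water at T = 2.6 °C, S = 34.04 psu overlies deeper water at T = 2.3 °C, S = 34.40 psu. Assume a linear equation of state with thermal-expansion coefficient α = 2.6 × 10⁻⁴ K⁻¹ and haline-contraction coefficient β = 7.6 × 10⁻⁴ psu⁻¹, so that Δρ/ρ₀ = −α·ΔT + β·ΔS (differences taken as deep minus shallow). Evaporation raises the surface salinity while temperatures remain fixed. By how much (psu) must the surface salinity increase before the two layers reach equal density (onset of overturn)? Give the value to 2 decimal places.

Neutral buoyancy requires −α(T_deep − T_surf) + β(S_deep − S_surf′) = 0.
S_surf′ = S_deep − (α/β)·ΔT = 34.40 − (2.6 × 10⁻⁴/7.6 × 10⁻⁴)·(-0.3) = 34.5026 psu.
Increase required: 34.5026 − 34.04 = 0.4626 psu.

0.46 psu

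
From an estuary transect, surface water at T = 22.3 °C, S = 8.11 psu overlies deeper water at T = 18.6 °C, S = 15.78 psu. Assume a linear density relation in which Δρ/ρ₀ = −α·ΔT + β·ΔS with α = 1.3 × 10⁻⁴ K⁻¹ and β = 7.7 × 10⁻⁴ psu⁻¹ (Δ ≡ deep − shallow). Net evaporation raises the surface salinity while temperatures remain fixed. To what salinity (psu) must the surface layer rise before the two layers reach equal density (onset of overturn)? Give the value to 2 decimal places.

Neutral buoyancy requires −α(T_deep − T_surf) + β(S_deep − S_surf′) = 0.
S_surf′ = S_deep − (α/β)·ΔT = 15.78 − (1.3 × 10⁻⁴/7.7 × 10⁻⁴)·(-3.7) = 16.4047 psu.
Increase required: 16.4047 − 8.11 = 8.2947 psu.

16.40 psu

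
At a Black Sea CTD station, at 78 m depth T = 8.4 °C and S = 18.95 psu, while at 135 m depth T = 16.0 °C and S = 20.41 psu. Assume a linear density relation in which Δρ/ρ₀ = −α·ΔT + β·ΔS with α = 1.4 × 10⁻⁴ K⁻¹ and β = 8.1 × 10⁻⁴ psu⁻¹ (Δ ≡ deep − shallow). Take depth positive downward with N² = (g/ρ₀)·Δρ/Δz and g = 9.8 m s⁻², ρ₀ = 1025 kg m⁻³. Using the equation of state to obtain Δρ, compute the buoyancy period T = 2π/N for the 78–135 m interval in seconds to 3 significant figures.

1.39 × 10³ s

ΔT = +7.6 K, ΔS = +1.46 psu (deep − shallow).
Δρ/ρ₀ = −αΔT + βΔS = -1.064 × 10⁻³ + 1.1826 × 10⁻³ = 1.186 × 10⁻⁴, so Δρ ≈ 0.1216 kg m⁻³.
N² = (g/ρ₀)·Δρ/Δz = g·(Δρ/ρ₀)/Δz = 9.8 × 1.186 × 10⁻⁴ / 57 = 2.0391 × 10⁻⁵ s⁻².
N = √(2.0391 × 10⁻⁵) = 4.5156 × 10⁻³ rad s⁻¹ → T = 2π/N = 1.3914 × 10³ s ≈ 1.39 × 10³ s.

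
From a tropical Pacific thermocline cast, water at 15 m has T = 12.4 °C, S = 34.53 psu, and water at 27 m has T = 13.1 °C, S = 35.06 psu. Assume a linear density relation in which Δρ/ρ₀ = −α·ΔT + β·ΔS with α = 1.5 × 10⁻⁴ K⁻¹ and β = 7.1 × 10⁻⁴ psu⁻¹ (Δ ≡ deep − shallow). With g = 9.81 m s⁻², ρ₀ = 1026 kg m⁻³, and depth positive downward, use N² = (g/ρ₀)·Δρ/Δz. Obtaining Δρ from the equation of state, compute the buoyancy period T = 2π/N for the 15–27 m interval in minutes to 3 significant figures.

ΔT = +0.7 K, ΔS = +0.53 psu (deep − shallow).
Δρ/ρ₀ = −αΔT + βΔS = -1.05 × 10⁻⁴ + 3.763 × 10⁻⁴ = 2.713 × 10⁻⁴, so Δρ ≈ 0.2784 kg m⁻³.
N² = (g/ρ₀)·Δρ/Δz = g·(Δρ/ρ₀)/Δz = 9.81 × 2.713 × 10⁻⁴ / 12 = 2.2179 × 10⁻⁴ s⁻².
N = √(2.2179 × 10⁻⁴) = 0.014893 rad s⁻¹ → T = 2π/N = 421.89 s = 7.0315 min ≈ 7.03 min.

7.03 min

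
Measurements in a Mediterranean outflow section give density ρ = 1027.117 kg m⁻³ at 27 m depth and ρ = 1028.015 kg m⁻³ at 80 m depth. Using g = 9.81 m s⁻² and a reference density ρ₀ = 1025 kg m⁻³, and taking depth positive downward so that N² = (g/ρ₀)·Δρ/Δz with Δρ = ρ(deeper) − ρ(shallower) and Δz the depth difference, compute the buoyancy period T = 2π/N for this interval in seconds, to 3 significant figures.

493 s

Δρ = 1028.015 − 1027.117 = 0.898 kg m⁻³ over Δz = 80 − 27 = 53 m.
N² = (9.81/1025) × (0.898/53) = 1.6216 × 10⁻⁴ s⁻².
N = √(1.6216 × 10⁻⁴) = 0.012734 rad s⁻¹, so T = 2π/N = 493.42 s ≈ 493 s.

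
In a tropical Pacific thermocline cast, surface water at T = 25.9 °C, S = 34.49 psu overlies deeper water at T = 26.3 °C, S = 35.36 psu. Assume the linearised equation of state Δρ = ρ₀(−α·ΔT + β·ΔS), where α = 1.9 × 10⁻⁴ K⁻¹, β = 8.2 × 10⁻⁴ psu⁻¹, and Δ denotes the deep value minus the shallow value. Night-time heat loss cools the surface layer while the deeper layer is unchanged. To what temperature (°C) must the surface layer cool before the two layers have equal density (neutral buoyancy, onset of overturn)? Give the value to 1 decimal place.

22.5 °C

Neutral buoyancy requires Δρ = 0, i.e. −α(T_deep − T_surf′) + β(S_deep − S_surf) = 0.
T_surf′ = T_deep − (β/α)·ΔS = 26.3 − (8.2 × 10⁻⁴/1.9 × 10⁻⁴)·(+0.87) = 22.545 °C.
Cooling required: 25.9 − (22.545) = 3.355 °C.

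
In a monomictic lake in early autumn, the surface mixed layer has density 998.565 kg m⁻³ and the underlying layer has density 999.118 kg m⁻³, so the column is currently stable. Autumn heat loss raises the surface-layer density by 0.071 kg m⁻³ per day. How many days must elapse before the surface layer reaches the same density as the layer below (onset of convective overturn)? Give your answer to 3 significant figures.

7.79 days

Density deficit of the surface layer: 999.118 − 998.565 = 0.553 kg m⁻³.
Required change = 0.553 / 0.071 = 7.79 days.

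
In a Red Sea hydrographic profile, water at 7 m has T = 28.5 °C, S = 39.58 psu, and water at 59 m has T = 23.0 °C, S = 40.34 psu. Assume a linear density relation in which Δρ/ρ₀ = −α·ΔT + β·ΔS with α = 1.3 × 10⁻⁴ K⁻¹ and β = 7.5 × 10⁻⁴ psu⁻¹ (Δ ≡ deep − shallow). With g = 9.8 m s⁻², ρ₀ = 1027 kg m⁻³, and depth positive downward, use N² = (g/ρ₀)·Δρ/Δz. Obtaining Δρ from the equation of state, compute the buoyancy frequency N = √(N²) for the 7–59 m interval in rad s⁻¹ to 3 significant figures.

0.0156 rad s⁻¹

ΔT = -5.5 K, ΔS = +0.76 psu (deep − shallow).
Δρ/ρ₀ = −αΔT + βΔS = 7.15 × 10⁻⁴ + 5.70 × 10⁻⁴ = 1.285 × 10⁻³, so Δρ ≈ 1.320 kg m⁻³.
N² = (g/ρ₀)·Δρ/Δz = g·(Δρ/ρ₀)/Δz = 9.8 × 1.285 × 10⁻³ / 52 = 2.4217 × 10⁻⁴ s⁻².
N = √(2.4217 × 10⁻⁴) = 0.015562 rad s⁻¹ ≈ 0.0156 rad s⁻¹.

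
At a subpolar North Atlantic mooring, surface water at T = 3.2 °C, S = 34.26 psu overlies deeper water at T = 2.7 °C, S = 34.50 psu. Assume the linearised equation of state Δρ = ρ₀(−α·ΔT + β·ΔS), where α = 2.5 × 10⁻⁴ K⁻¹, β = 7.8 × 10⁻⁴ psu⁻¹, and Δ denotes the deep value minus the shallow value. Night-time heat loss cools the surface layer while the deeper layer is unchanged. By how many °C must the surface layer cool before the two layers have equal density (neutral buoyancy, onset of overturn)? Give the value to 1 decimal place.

1.2 °C

Neutral buoyancy requires Δρ = 0, i.e. −α(T_deep − T_surf′) + β(S_deep − S_surf) = 0.
T_surf′ = T_deep − (β/α)·ΔS = 2.7 − (7.8 × 10⁻⁴/2.5 × 10⁻⁴)·(+0.24) = 1.951 °C.
Cooling required: 3.2 − (1.951) = 1.249 °C.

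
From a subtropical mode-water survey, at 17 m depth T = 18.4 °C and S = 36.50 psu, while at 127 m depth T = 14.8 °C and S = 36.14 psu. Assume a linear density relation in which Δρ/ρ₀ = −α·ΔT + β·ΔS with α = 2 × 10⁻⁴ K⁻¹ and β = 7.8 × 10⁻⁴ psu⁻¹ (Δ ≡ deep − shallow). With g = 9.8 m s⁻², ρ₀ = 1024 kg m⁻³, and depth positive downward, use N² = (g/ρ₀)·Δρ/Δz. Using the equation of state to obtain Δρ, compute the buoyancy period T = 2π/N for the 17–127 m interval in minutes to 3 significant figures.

16.7 min

ΔT = -3.6 K, ΔS = -0.36 psu (deep − shallow).
Δρ/ρ₀ = −αΔT + βΔS = 7.20 × 10⁻⁴ − 2.808 × 10⁻⁴ = 4.392 × 10⁻⁴, so Δρ ≈ 0.4497 kg m⁻³.
N² = (g/ρ₀)·Δρ/Δz = g·(Δρ/ρ₀)/Δz = 9.8 × 4.392 × 10⁻⁴ / 110 = 3.9129 × 10⁻⁵ s⁻².
N = √(3.9129 × 10⁻⁵) = 6.2553 × 10⁻³ rad s⁻¹ → T = 2π/N = 1.0045 × 10³ s = 16.742 min ≈ 16.7 min.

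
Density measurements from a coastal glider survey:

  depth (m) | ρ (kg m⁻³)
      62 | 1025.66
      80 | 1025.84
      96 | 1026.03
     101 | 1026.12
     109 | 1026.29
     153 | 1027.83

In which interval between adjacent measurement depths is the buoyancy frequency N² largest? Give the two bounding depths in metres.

109–153 m

Compute the density gradient over each adjacent pair:
  62–80 m: Δρ/Δz = 0.18/18 = 0.010 kg m⁻⁴
  80–96 m: Δρ/Δz = 0.19/16 = 0.012 kg m⁻⁴
  96–101 m: Δρ/Δz = 0.09/5 = 0.018 kg m⁻⁴
  101–109 m: Δρ/Δz = 0.17/8 = 0.021 kg m⁻⁴
  109–153 m: Δρ/Δz = 1.54/44 = 0.035 kg m⁻⁴
The largest gradient is in the 109–153 m interval — the pycnocline.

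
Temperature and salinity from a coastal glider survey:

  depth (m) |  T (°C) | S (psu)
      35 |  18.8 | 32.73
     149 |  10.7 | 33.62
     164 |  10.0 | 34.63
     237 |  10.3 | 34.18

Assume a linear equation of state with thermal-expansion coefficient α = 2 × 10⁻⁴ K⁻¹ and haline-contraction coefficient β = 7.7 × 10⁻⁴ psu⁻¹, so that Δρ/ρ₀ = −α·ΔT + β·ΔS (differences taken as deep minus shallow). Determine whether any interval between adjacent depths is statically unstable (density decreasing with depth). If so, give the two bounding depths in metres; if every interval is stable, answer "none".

164–237 m

Evaluate Δρ/ρ₀ = −αΔT + βΔS across each adjacent pair:
  35–149 m: −αΔT+βΔS = −(2 × 10⁻⁴)(-8.1)+(7.7 × 10⁻⁴)(+0.89) = 2.3 × 10⁻³ → stable
  149–164 m: −αΔT+βΔS = −(2 × 10⁻⁴)(-0.7)+(7.7 × 10⁻⁴)(+1.01) = 9.2 × 10⁻⁴ → stable
  164–237 m: −αΔT+βΔS = −(2 × 10⁻⁴)(+0.3)+(7.7 × 10⁻⁴)(-0.45) = -4.1 × 10⁻⁴ → UNSTABLE
The 164–237 m interval has Δρ < 0: lighter water underlies denser water.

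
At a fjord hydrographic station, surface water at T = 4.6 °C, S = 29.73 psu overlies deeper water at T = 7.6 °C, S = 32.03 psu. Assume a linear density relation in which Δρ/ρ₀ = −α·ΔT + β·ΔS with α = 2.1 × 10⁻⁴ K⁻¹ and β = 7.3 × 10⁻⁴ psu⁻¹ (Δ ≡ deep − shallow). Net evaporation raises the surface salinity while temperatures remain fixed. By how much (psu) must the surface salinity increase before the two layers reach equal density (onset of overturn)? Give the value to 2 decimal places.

Neutral buoyancy requires −α(T_deep − T_surf) + β(S_deep − S_surf′) = 0.
S_surf′ = S_deep − (α/β)·ΔT = 32.03 − (2.1 × 10⁻⁴/7.3 × 10⁻⁴)·(+3.0) = 31.1670 psu.
Increase required: 31.1670 − 29.73 = 1.4370 psu.

1.44 psu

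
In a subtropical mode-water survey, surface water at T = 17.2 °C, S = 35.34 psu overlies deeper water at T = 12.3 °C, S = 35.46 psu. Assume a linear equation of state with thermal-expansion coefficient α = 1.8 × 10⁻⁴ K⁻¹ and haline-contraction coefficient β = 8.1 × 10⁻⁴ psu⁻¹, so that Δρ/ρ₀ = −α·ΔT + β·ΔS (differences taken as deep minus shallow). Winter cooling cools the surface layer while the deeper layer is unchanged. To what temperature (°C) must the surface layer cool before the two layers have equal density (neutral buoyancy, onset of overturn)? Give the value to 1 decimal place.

11.8 °C

Neutral buoyancy requires Δρ = 0, i.e. −α(T_deep − T_surf′) + β(S_deep − S_surf) = 0.
T_surf′ = T_deep − (β/α)·ΔS = 12.3 − (8.1 × 10⁻⁴/1.8 × 10⁻⁴)·(+0.12) = 11.760 °C.
Cooling required: 17.2 − (11.760) = 5.440 °C.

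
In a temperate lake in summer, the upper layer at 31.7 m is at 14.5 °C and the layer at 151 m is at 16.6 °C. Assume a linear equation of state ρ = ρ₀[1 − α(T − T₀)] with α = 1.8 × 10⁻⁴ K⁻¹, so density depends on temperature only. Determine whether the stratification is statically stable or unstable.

unstable

ΔT = 16.6 − 14.5 = +2.1 K, so Δρ/ρ₀ = −αΔT = -3.78 × 10⁻⁴.
Δρ/ρ₀ < 0, so Δρ < 0: deeper water is lighter → statically unstable; the column would overturn.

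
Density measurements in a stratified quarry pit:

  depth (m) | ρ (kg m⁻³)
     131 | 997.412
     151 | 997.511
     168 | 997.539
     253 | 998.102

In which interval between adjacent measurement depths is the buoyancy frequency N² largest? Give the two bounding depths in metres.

Compute the density gradient over each adjacent pair:
  131–151 m: Δρ/Δz = 0.099/20 = 5.0 × 10⁻³ kg m⁻⁴
  151–168 m: Δρ/Δz = 0.028/17 = 1.6 × 10⁻³ kg m⁻⁴
  168–253 m: Δρ/Δz = 0.563/85 = 6.6 × 10⁻³ kg m⁻⁴
The largest gradient is in the 168–253 m interval — the pycnocline.

168–253 m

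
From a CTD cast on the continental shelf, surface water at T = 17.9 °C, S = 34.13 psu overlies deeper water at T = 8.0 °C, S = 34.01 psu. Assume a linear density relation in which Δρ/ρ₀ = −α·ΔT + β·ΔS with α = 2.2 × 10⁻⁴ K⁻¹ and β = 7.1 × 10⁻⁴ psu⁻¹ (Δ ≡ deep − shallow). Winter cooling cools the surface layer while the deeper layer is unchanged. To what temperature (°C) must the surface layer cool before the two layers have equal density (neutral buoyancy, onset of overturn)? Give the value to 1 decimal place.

Neutral buoyancy requires Δρ = 0, i.e. −α(T_deep − T_surf′) + β(S_deep − S_surf) = 0.
T_surf′ = T_deep − (β/α)·ΔS = 8.0 − (7.1 × 10⁻⁴/2.2 × 10⁻⁴)·(-0.12) = 8.387 °C.
Cooling required: 17.9 − (8.387) = 9.513 °C.

8.4 °C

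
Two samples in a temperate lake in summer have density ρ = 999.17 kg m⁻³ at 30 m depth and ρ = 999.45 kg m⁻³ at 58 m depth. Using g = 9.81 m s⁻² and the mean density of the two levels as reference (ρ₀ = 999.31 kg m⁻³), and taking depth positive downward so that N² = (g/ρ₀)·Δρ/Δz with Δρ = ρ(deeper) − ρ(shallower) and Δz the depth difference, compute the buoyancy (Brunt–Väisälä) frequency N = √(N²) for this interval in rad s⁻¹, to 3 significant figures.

Δρ = 999.45 − 999.17 = 0.28 kg m⁻³ over Δz = 58 − 30 = 28 m.
N² = (9.81/999.31) × (0.28/28) = 9.8168 × 10⁻⁵ s⁻².
N = √(9.8168 × 10⁻⁵) = 9.9080 × 10⁻³ rad s⁻¹ ≈ 9.91 × 10⁻³ rad s⁻¹.

9.91 × 10⁻³ rad s⁻¹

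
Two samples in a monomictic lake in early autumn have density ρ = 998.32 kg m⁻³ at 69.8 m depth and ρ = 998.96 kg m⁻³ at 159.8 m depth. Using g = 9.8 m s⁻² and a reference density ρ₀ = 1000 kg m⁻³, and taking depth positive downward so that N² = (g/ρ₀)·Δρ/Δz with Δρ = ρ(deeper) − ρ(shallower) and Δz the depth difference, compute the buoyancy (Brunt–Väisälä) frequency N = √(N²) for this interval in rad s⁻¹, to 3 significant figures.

8.35 × 10⁻³ rad s⁻¹

Δρ = 998.96 − 998.32 = 0.64 kg m⁻³ over Δz = 159.8 − 69.8 = 90 m.
N² = (9.8/1000) × (0.64/90) = 6.9689 × 10⁻⁵ s⁻².
N = √(6.9689 × 10⁻⁵) = 8.3480 × 10⁻³ rad s⁻¹ ≈ 8.35 × 10⁻³ rad s⁻¹.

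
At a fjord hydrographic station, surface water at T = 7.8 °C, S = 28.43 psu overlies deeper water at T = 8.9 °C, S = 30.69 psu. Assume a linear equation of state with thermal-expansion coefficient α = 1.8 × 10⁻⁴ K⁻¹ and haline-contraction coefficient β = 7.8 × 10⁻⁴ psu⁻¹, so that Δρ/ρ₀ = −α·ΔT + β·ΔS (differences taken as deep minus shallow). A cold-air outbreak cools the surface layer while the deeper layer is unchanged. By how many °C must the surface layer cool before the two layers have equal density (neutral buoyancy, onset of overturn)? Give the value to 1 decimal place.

8.7 °C

Neutral buoyancy requires Δρ = 0, i.e. −α(T_deep − T_surf′) + β(S_deep − S_surf) = 0.
T_surf′ = T_deep − (β/α)·ΔS = 8.9 − (7.8 × 10⁻⁴/1.8 × 10⁻⁴)·(+2.26) = -0.893 °C.
Cooling required: 7.8 − (-0.893) = 8.693 °C.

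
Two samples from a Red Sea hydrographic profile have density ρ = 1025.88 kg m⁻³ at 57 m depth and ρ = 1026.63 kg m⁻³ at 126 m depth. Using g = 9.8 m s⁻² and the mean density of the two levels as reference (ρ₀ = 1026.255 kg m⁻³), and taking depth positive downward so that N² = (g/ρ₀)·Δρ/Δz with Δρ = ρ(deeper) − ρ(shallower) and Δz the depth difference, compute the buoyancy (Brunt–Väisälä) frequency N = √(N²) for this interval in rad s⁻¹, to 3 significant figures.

Δρ = 1026.63 − 1025.88 = 0.75 kg m⁻³ over Δz = 126 − 57 = 69 m.
N² = (9.8/1026.255) × (0.75/69) = 1.0380 × 10⁻⁴ s⁻².
N = √(1.0380 × 10⁻⁴) = 0.010188 rad s⁻¹ ≈ 0.0102 rad s⁻¹.

0.0102 rad s⁻¹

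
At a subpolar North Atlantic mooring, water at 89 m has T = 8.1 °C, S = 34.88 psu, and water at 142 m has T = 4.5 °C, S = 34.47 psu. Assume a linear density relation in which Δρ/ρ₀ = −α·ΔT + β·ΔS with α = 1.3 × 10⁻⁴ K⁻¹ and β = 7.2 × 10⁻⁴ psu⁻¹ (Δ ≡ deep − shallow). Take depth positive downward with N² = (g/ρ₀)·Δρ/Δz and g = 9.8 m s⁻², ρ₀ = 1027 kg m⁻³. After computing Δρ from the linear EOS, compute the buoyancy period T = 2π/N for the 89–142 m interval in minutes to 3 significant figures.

ΔT = -3.6 K, ΔS = -0.41 psu (deep − shallow).
Δρ/ρ₀ = −αΔT + βΔS = 4.68 × 10⁻⁴ − 2.952 × 10⁻⁴ = 1.728 × 10⁻⁴, so Δρ ≈ 0.1775 kg m⁻³.
N² = (g/ρ₀)·Δρ/Δz = g·(Δρ/ρ₀)/Δz = 9.8 × 1.728 × 10⁻⁴ / 53 = 3.1952 × 10⁻⁵ s⁻².
N = √(3.1952 × 10⁻⁵) = 5.6526 × 10⁻³ rad s⁻¹ → T = 2π/N = 1.1116 × 10³ s = 18.527 min ≈ 18.5 min.

18.5 min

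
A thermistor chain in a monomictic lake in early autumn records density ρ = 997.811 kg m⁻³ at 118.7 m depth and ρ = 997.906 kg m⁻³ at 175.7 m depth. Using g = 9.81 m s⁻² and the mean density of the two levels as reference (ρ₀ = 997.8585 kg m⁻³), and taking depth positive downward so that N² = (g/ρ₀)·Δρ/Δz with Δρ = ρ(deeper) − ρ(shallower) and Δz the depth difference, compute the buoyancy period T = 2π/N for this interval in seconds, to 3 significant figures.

Δρ = 997.906 − 997.811 = 0.095 kg m⁻³ over Δz = 175.7 − 118.7 = 57 m.
N² = (9.81/997.8585) × (0.095/57) = 1.6385 × 10⁻⁵ s⁻².
N = √(1.6385 × 10⁻⁵) = 4.0478 × 10⁻³ rad s⁻¹, so T = 2π/N = 1.5522 × 10³ s ≈ 1.55 × 10³ s.

1.55 × 10³ s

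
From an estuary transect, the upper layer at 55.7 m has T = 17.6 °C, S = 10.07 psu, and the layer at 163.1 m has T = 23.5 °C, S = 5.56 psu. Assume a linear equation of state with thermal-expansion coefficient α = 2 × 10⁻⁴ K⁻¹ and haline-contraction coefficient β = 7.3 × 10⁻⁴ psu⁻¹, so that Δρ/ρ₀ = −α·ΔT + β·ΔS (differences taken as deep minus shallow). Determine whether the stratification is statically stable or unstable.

ΔT = 23.5 − 17.6 = +5.9 K and ΔS = 5.56 − 10.07 = -4.51 psu (deep − shallow).
−αΔT = -1.18 × 10⁻³; βΔS = -3.2923 × 10⁻³; sum Δρ/ρ₀ = -4.4723 × 10⁻³.
Δρ/ρ₀ < 0, so Δρ < 0: deeper water is lighter → statically unstable; the column would overturn.

unstable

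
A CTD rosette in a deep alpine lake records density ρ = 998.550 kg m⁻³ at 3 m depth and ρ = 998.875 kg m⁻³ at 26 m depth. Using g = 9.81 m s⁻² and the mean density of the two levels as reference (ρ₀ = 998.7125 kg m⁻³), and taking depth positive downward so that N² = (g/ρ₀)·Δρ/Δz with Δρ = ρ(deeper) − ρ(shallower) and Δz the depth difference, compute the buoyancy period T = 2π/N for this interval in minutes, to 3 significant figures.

8.89 min

Δρ = 998.875 − 998.550 = 0.325 kg m⁻³ over Δz = 26 − 3 = 23 m.
N² = (9.81/998.7125) × (0.325/23) = 1.3880 × 10⁻⁴ s⁻².
N = √(1.3880 × 10⁻⁴) = 0.011781 rad s⁻¹, so T = 2π/N = 533.33 s = 8.8888 min ≈ 8.89 min.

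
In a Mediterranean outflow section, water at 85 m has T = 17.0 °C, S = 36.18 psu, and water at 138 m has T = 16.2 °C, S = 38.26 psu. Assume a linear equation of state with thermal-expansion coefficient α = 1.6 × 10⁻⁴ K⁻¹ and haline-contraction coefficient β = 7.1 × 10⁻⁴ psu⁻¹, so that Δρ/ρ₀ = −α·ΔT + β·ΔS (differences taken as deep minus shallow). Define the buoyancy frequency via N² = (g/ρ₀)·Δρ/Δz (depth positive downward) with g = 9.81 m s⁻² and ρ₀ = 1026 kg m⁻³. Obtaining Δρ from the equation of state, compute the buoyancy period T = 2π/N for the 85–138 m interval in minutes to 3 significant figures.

ΔT = -0.8 K, ΔS = +2.08 psu (deep − shallow).
Δρ/ρ₀ = −αΔT + βΔS = 1.28 × 10⁻⁴ + 1.4768 × 10⁻³ = 1.6048 × 10⁻³, so Δρ ≈ 1.647 kg m⁻³.
N² = (g/ρ₀)·Δρ/Δz = g·(Δρ/ρ₀)/Δz = 9.81 × 1.6048 × 10⁻³ / 53 = 2.9704 × 10⁻⁴ s⁻².
N = √(2.9704 × 10⁻⁴) = 0.017235 rad s⁻¹ → T = 2π/N = 364.56 s = 6.0760 min ≈ 6.08 min.

6.08 min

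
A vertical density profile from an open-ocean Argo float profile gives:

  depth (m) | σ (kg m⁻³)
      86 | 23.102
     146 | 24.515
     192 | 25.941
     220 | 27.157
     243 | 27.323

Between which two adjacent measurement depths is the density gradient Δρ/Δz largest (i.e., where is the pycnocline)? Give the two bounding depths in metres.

192–220 m

Compute the density gradient over each adjacent pair:
  86–146 m: Δρ/Δz = 1.413/60 = 0.024 kg m⁻⁴
  146–192 m: Δρ/Δz = 1.426/46 = 0.031 kg m⁻⁴
  192–220 m: Δρ/Δz = 1.216/28 = 0.043 kg m⁻⁴
  220–243 m: Δρ/Δz = 0.166/23 = 7.2 × 10⁻³ kg m⁻⁴
The largest gradient is in the 192–220 m interval — the pycnocline.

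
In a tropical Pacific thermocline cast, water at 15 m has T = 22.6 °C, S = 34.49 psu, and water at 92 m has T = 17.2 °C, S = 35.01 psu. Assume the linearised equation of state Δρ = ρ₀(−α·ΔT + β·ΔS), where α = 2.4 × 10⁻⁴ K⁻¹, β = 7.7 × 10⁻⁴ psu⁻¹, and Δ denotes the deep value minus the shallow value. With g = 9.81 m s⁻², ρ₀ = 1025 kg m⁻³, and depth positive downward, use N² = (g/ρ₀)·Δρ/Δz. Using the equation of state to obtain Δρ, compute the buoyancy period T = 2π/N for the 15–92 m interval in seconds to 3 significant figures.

ΔT = -5.4 K, ΔS = +0.52 psu (deep − shallow).
Δρ/ρ₀ = −αΔT + βΔS = 1.296 × 10⁻³ + 4.004 × 10⁻⁴ = 1.6964 × 10⁻³, so Δρ ≈ 1.739 kg m⁻³.
N² = (g/ρ₀)·Δρ/Δz = g·(Δρ/ρ₀)/Δz = 9.81 × 1.6964 × 10⁻³ / 77 = 2.1613 × 10⁻⁴ s⁻².
N = √(2.1613 × 10⁻⁴) = 0.014701 rad s⁻¹ → T = 2π/N = 427.40 s ≈ 427 s.

427 s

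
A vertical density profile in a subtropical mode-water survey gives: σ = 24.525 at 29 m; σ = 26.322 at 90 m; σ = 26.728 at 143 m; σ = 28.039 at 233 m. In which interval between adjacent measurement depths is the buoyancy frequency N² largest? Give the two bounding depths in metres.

29–90 m

Compute the density gradient over each adjacent pair:
  29–90 m: Δρ/Δz = 1.797/61 = 0.029 kg m⁻⁴
  90–143 m: Δρ/Δz = 0.406/53 = 7.7 × 10⁻³ kg m⁻⁴
  143–233 m: Δρ/Δz = 1.311/90 = 0.015 kg m⁻⁴
The largest gradient is in the 29–90 m interval — the pycnocline.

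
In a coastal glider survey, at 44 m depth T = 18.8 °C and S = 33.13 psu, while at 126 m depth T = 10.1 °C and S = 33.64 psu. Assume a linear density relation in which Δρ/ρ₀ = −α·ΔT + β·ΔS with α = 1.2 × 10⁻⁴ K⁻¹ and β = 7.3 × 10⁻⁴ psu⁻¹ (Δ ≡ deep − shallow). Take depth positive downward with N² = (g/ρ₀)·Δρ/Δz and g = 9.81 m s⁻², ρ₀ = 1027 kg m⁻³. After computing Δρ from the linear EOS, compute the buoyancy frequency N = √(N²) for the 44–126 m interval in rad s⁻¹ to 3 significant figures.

0.0130 rad s⁻¹

ΔT = -8.7 K, ΔS = +0.51 psu (deep − shallow).
Δρ/ρ₀ = −αΔT + βΔS = 1.044 × 10⁻³ + 3.723 × 10⁻⁴ = 1.4163 × 10⁻³, so Δρ ≈ 1.455 kg m⁻³.
N² = (g/ρ₀)·Δρ/Δz = g·(Δρ/ρ₀)/Δz = 9.81 × 1.4163 × 10⁻³ / 82 = 1.6944 × 10⁻⁴ s⁻².
N = √(1.6944 × 10⁻⁴) = 0.013017 rad s⁻¹ ≈ 0.0130 rad s⁻¹.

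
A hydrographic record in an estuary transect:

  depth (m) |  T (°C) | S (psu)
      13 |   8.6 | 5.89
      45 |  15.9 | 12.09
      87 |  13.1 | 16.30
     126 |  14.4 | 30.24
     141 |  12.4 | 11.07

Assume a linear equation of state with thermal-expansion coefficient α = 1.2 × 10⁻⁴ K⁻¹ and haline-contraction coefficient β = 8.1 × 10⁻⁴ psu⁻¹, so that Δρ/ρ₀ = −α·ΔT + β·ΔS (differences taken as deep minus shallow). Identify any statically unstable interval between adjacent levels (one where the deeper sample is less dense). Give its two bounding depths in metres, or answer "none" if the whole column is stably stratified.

126–141 m

Evaluate Δρ/ρ₀ = −αΔT + βΔS across each adjacent pair:
  13–45 m: −αΔT+βΔS = −(1.2 × 10⁻⁴)(+7.3)+(8.1 × 10⁻⁴)(+6.20) = 4.1 × 10⁻³ → stable
  45–87 m: −αΔT+βΔS = −(1.2 × 10⁻⁴)(-2.8)+(8.1 × 10⁻⁴)(+4.21) = 3.7 × 10⁻³ → stable
  87–126 m: −αΔT+βΔS = −(1.2 × 10⁻⁴)(+1.3)+(8.1 × 10⁻⁴)(+13.94) = 0.011 → stable
  126–141 m: −αΔT+βΔS = −(1.2 × 10⁻⁴)(-2.0)+(8.1 × 10⁻⁴)(-19.17) = -0.015 → UNSTABLE
The 126–141 m interval has Δρ < 0: lighter water underlies denser water.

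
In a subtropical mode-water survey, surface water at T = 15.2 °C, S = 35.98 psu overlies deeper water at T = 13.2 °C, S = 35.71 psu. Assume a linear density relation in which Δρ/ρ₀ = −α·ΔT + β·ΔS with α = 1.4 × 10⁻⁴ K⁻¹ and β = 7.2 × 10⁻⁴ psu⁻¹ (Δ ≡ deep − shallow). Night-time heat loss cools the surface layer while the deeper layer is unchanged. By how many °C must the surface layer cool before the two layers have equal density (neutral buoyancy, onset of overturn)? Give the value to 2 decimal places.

0.61 °C

Neutral buoyancy requires Δρ = 0, i.e. −α(T_deep − T_surf′) + β(S_deep − S_surf) = 0.
T_surf′ = T_deep − (β/α)·ΔS = 13.2 − (7.2 × 10⁻⁴/1.4 × 10⁻⁴)·(-0.27) = 14.5886 °C.
Cooling required: 15.2 − (14.5886) = 0.6114 °C.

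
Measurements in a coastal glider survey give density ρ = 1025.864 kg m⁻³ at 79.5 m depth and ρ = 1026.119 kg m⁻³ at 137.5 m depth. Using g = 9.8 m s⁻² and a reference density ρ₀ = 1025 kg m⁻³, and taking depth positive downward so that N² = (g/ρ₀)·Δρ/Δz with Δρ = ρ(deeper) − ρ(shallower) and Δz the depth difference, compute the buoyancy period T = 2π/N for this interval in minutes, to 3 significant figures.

16.2 min

Δρ = 1026.119 − 1025.864 = 0.255 kg m⁻³ over Δz = 137.5 − 79.5 = 58 m.
N² = (9.8/1025) × (0.255/58) = 4.2035 × 10⁻⁵ s⁻².
N = √(4.2035 × 10⁻⁵) = 6.4834 × 10⁻³ rad s⁻¹, so T = 2π/N = 969.12 s = 16.152 min ≈ 16.2 min.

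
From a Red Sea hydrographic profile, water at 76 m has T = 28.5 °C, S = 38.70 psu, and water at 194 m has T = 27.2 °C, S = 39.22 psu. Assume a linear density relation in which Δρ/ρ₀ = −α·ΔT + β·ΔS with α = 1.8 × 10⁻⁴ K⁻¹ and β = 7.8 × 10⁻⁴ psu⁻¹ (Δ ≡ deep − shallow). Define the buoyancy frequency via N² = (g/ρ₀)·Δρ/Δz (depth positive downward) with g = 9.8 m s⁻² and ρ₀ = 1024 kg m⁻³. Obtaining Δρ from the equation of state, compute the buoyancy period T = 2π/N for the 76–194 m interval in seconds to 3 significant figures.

862 s

ΔT = -1.3 K, ΔS = +0.52 psu (deep − shallow).
Δρ/ρ₀ = −αΔT + βΔS = 2.34 × 10⁻⁴ + 4.056 × 10⁻⁴ = 6.396 × 10⁻⁴, so Δρ ≈ 0.6550 kg m⁻³.
N² = (g/ρ₀)·Δρ/Δz = g·(Δρ/ρ₀)/Δz = 9.8 × 6.396 × 10⁻⁴ / 118 = 5.3119 × 10⁻⁵ s⁻².
N = √(5.3119 × 10⁻⁵) = 7.2883 × 10⁻³ rad s⁻¹ → T = 2π/N = 862.09 s ≈ 862 s.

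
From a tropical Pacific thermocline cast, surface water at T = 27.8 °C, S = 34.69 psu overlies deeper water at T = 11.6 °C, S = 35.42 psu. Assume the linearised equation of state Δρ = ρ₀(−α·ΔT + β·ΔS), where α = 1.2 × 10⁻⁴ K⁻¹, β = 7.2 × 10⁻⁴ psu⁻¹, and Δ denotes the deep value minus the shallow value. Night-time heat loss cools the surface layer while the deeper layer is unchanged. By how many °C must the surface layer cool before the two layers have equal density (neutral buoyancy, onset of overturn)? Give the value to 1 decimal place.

Neutral buoyancy requires Δρ = 0, i.e. −α(T_deep − T_surf′) + β(S_deep − S_surf) = 0.
T_surf′ = T_deep − (β/α)·ΔS = 11.6 − (7.2 × 10⁻⁴/1.2 × 10⁻⁴)·(+0.73) = 7.220 °C.
Cooling required: 27.8 − (7.220) = 20.580 °C.

20.6 °C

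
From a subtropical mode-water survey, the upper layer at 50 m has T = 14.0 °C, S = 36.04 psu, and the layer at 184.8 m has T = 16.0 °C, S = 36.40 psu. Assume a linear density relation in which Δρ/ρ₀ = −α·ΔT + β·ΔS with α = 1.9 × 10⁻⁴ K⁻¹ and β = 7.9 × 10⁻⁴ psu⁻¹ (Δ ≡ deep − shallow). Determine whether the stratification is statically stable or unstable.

ΔT = 16.0 − 14.0 = +2.0 K and ΔS = 36.40 − 36.04 = +0.36 psu (deep − shallow).
−αΔT = -3.80 × 10⁻⁴; βΔS = 2.844 × 10⁻⁴; sum Δρ/ρ₀ = -9.56 × 10⁻⁵.
Δρ/ρ₀ < 0, so Δρ < 0: deeper water is lighter → statically unstable; the column would overturn.

unstable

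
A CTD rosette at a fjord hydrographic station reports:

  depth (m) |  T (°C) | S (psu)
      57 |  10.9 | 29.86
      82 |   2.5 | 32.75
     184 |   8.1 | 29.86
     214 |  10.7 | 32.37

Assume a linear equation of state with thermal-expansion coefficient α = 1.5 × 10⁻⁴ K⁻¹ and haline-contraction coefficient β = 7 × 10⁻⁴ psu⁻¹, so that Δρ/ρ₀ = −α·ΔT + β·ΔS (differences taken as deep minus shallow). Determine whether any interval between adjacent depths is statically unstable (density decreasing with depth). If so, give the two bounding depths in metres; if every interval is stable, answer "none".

82–184 m

Evaluate Δρ/ρ₀ = −αΔT + βΔS across each adjacent pair:
  57–82 m: −αΔT+βΔS = −(1.5 × 10⁻⁴)(-8.4)+(7 × 10⁻⁴)(+2.89) = 3.3 × 10⁻³ → stable
  82–184 m: −αΔT+βΔS = −(1.5 × 10⁻⁴)(+5.6)+(7 × 10⁻⁴)(-2.89) = -2.9 × 10⁻³ → UNSTABLE
  184–214 m: −αΔT+βΔS = −(1.5 × 10⁻⁴)(+2.6)+(7 × 10⁻⁴)(+2.51) = 1.4 × 10⁻³ → stable
The 82–184 m interval has Δρ < 0: lighter water underlies denser water.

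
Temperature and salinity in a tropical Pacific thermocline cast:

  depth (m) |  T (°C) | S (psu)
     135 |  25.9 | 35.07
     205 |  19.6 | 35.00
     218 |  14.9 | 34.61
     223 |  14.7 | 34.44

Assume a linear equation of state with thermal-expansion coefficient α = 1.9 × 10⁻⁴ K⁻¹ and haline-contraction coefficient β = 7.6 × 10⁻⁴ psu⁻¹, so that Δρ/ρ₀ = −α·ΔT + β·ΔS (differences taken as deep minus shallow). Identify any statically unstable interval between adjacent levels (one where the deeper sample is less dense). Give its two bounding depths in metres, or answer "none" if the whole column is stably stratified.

218–223 m

Evaluate Δρ/ρ₀ = −αΔT + βΔS across each adjacent pair:
  135–205 m: −αΔT+βΔS = −(1.9 × 10⁻⁴)(-6.3)+(7.6 × 10⁻⁴)(-0.07) = 1.1 × 10⁻³ → stable
  205–218 m: −αΔT+βΔS = −(1.9 × 10⁻⁴)(-4.7)+(7.6 × 10⁻⁴)(-0.39) = 6.0 × 10⁻⁴ → stable
  218–223 m: −αΔT+βΔS = −(1.9 × 10⁻⁴)(-0.2)+(7.6 × 10⁻⁴)(-0.17) = -9.1 × 10⁻⁵ → UNSTABLE
The 218–223 m interval has Δρ < 0: lighter water underlies denser water.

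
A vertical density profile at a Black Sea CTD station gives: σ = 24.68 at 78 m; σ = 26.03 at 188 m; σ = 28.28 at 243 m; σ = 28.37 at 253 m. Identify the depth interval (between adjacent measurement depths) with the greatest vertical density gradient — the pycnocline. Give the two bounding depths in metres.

188–243 m

Compute the density gradient over each adjacent pair:
  78–188 m: Δρ/Δz = 1.35/110 = 0.012 kg m⁻⁴
  188–243 m: Δρ/Δz = 2.25/55 = 0.041 kg m⁻⁴
  243–253 m: Δρ/Δz = 0.09/10 = 9.0 × 10⁻³ kg m⁻⁴
The largest gradient is in the 188–243 m interval — the pycnocline.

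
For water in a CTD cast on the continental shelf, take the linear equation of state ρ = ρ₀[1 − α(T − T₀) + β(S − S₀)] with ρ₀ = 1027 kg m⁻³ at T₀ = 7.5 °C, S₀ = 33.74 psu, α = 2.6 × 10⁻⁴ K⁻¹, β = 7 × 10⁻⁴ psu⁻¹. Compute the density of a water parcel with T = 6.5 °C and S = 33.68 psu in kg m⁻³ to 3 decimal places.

1027.224 kg m⁻³

T − T₀ = -1.0 K, S − S₀ = -0.06 psu.
Bracket = 1 − α·(-1.0) + β·(-0.06) = 1 + (2.18 × 10⁻⁴) = 1.0002180.
ρ = 1027 × 1.0002180 = 1027.224 kg m⁻³.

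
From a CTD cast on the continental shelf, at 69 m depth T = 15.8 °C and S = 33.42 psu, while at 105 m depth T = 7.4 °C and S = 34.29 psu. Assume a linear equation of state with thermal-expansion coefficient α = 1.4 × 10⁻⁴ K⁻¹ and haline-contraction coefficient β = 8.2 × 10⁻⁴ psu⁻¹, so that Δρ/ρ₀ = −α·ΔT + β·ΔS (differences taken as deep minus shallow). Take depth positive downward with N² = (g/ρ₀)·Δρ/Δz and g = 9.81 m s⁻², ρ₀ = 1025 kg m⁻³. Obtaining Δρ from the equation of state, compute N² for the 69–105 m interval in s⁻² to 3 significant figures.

ΔT = -8.4 K, ΔS = +0.87 psu (deep − shallow).
Δρ/ρ₀ = −αΔT + βΔS = 1.176 × 10⁻³ + 7.134 × 10⁻⁴ = 1.8894 × 10⁻³, so Δρ ≈ 1.937 kg m⁻³.
N² = (g/ρ₀)·Δρ/Δz = g·(Δρ/ρ₀)/Δz = 9.81 × 1.8894 × 10⁻³ / 36 = 5.1486 × 10⁻⁴ s⁻² ≈ 5.15 × 10⁻⁴ s⁻².

5.15 × 10⁻⁴ s⁻²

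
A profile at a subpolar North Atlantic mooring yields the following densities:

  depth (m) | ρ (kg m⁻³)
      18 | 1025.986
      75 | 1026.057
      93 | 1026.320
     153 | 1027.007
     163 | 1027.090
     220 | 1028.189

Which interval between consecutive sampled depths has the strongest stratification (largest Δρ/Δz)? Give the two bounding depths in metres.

Compute the density gradient over each adjacent pair:
  18–75 m: Δρ/Δz = 0.071/57 = 1.2 × 10⁻³ kg m⁻⁴
  75–93 m: Δρ/Δz = 0.263/18 = 0.015 kg m⁻⁴
  93–153 m: Δρ/Δz = 0.687/60 = 0.011 kg m⁻⁴
  153–163 m: Δρ/Δz = 0.083/10 = 8.3 × 10⁻³ kg m⁻⁴
  163–220 m: Δρ/Δz = 1.099/57 = 0.019 kg m⁻⁴
The largest gradient is in the 163–220 m interval — the pycnocline.

163–220 m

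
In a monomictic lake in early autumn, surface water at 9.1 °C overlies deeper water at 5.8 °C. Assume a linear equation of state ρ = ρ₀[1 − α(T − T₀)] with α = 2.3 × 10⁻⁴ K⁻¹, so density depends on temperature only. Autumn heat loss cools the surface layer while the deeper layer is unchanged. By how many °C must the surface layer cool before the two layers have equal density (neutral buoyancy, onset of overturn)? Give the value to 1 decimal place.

3.3 °C

With temperature the only control, equal density requires T_surf′ = T_deep.
T_surf′ = 5.8 °C.
Cooling required: 9.1 − 5.8 = 3.3 °C.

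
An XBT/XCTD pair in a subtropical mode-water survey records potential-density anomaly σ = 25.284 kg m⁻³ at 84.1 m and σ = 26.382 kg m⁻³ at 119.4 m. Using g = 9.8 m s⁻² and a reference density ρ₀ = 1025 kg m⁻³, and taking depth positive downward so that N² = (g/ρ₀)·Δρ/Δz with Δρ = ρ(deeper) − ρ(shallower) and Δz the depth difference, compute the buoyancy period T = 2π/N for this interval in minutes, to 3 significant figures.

6.07 min

Δρ = 1026.382 − 1025.284 = 1.098 kg m⁻³ over Δz = 119.4 − 84.1 = 35.3 m.
N² = (9.8/1025) × (1.098/35.3) = 2.9739 × 10⁻⁴ s⁻².
N = √(2.9739 × 10⁻⁴) = 0.017245 rad s⁻¹, so T = 2π/N = 364.35 s = 6.0725 min ≈ 6.07 min.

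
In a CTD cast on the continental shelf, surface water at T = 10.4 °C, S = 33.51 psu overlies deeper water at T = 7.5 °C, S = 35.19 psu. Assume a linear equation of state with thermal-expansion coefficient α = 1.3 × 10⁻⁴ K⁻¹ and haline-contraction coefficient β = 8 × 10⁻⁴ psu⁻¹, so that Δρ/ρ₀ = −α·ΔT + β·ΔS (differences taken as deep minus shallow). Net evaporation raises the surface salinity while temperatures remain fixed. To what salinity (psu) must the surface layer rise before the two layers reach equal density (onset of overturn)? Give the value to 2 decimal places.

35.66 psu

Neutral buoyancy requires −α(T_deep − T_surf) + β(S_deep − S_surf′) = 0.
S_surf′ = S_deep − (α/β)·ΔT = 35.19 − (1.3 × 10⁻⁴/8 × 10⁻⁴)·(-2.9) = 35.6612 psu.
Increase required: 35.6612 − 33.51 = 2.1512 psu.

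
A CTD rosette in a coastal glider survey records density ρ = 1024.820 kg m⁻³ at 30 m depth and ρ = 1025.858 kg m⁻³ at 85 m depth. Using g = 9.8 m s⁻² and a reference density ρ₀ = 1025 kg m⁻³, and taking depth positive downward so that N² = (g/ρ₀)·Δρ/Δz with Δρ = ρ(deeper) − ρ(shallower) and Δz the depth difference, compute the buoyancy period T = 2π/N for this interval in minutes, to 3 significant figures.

Δρ = 1025.858 − 1024.820 = 1.038 kg m⁻³ over Δz = 85 − 30 = 55 m.
N² = (9.8/1025) × (1.038/55) = 1.8044 × 10⁻⁴ s⁻².
N = √(1.8044 × 10⁻⁴) = 0.013433 rad s⁻¹, so T = 2π/N = 467.74 s = 7.7957 min ≈ 7.80 min.
Since Δρ > 0 the layer is stably stratified.

7.80 min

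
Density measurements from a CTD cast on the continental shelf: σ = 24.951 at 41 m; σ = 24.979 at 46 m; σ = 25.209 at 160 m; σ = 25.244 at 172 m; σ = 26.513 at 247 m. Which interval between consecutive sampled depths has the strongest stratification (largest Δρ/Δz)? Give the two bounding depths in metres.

172–247 m

Compute the density gradient over each adjacent pair:
  41–46 m: Δρ/Δz = 0.028/5 = 5.6 × 10⁻³ kg m⁻⁴
  46–160 m: Δρ/Δz = 0.230/114 = 2.0 × 10⁻³ kg m⁻⁴
  160–172 m: Δρ/Δz = 0.035/12 = 2.9 × 10⁻³ kg m⁻⁴
  172–247 m: Δρ/Δz = 1.269/75 = 0.017 kg m⁻⁴
The largest gradient is in the 172–247 m interval — the pycnocline.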